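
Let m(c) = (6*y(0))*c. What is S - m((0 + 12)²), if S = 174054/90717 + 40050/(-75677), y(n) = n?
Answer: 3179556236/2288396803 ≈ 1.3894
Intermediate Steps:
m(c) = 0 (m(c) = (6*0)*c = 0*c = 0)
S = 3179556236/2288396803 (S = 174054*(1/90717) + 40050*(-1/75677) = 58018/30239 - 40050/75677 = 3179556236/2288396803 ≈ 1.3894)
S - m((0 + 12)²) = 3179556236/2288396803 - 1*0 = 3179556236/2288396803 + 0 = 3179556236/2288396803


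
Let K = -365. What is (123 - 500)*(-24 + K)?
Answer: 146653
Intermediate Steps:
(123 - 500)*(-24 + K) = (123 - 500)*(-24 - 365) = -377*(-389) = 146653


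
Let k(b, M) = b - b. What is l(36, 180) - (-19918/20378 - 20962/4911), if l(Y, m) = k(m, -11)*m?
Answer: 11412629/2175573 ≈ 5.2458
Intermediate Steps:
k(b, M) = 0
l(Y, m) = 0 (l(Y, m) = 0*m = 0)
l(36, 180) - (-19918/20378 - 20962/4911) = 0 - (-19918/20378 - 20962/4911) = 0 - (-19918*1/20378 - 20962*1/4911) = 0 - (-433/443 - 20962/4911) = 0 - 1*(-11412629/2175573) = 0 + 11412629/2175573 = 11412629/2175573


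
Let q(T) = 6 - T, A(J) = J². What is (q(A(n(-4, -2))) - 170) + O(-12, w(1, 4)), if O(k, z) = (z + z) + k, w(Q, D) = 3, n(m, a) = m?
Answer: -186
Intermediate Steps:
O(k, z) = k + 2*z (O(k, z) = 2*z + k = k + 2*z)
(q(A(n(-4, -2))) - 170) + O(-12, w(1, 4)) = ((6 - 1*(-4)²) - 170) + (-12 + 2*3) = ((6 - 1*16) - 170) + (-12 + 6) = ((6 - 16) - 170) - 6 = (-10 - 170) - 6 = -180 - 6 = -186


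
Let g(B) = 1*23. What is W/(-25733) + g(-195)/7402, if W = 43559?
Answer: -321831859/190475666 ≈ -1.6896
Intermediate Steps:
g(B) = 23
W/(-25733) + g(-195)/7402 = 43559/(-25733) + 23/7402 = 43559*(-1/25733) + 23*(1/7402) = -43559/25733 + 23/7402 = -321831859/190475666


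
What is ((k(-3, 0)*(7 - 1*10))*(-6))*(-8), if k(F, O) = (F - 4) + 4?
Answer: 432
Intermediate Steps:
k(F, O) = F (k(F, O) = (-4 + F) + 4 = F)
((k(-3, 0)*(7 - 1*10))*(-6))*(-8) = (-3*(7 - 1*10)*(-6))*(-8) = (-3*(7 - 10)*(-6))*(-8) = (-3*(-3)*(-6))*(-8) = (9*(-6))*(-8) = -54*(-8) = 432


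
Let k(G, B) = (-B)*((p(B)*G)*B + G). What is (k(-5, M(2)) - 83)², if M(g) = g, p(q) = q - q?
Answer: 5329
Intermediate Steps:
p(q) = 0
k(G, B) = -B*G (k(G, B) = (-B)*((0*G)*B + G) = (-B)*(0*B + G) = (-B)*(0 + G) = (-B)*G = -B*G)
(k(-5, M(2)) - 83)² = (-1*2*(-5) - 83)² = (10 - 83)² = (-73)² = 5329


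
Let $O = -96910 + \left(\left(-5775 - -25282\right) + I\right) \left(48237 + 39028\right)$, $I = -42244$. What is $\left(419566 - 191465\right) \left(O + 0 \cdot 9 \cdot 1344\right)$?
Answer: $-452607405382715$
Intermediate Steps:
$O = -1984241215$ ($O = -96910 + \left(\left(-5775 - -25282\right) - 42244\right) \left(48237 + 39028\right) = -96910 + \left(\left(-5775 + 25282\right) - 42244\right) 87265 = -96910 + \left(19507 - 42244\right) 87265 = -96910 - 1984144305 = -1984241215$)
$\left(419566 - 191465\right) \left(O + 0 \cdot 9 \cdot 1344\right) = \left(419566 - 191465\right) \left(-1984241215 + 0 \cdot 9 \cdot 1344\right) = 228101 \left(-1984241215 + 0 \cdot 12096\right) = 228101 \left(-1984241215 + 0\right) = 228101 \left(-1984241215\right) = -452607405382715$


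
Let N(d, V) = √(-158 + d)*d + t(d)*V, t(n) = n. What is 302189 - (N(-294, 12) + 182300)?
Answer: 123417 + 588*I*√113 ≈ 1.2342e+5 + 6250.5*I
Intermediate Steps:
N(d, V) = V*d + d*√(-158 + d) (N(d, V) = √(-158 + d)*d + d*V = d*√(-158 + d) + V*d = V*d + d*√(-158 + d))
302189 - (N(-294, 12) + 182300) = 302189 - (-294*(12 + √(-158 - 294)) + 182300) = 302189 - (-294*(12 + √(-452)) + 182300) = 302189 - (-294*(12 + 2*I*√113) + 182300) = 302189 - ((-3528 - 588*I*√113) + 182300) = 302189 - (178772 - 588*I*√113) = 302189 + (-178772 + 588*I*√113) = 123417 + 588*I*√113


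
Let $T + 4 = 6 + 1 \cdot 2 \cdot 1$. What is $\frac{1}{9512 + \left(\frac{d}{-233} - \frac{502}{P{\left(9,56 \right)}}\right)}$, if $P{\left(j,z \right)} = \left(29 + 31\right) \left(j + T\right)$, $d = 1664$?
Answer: $\frac{90870}{863647997} \approx 0.00010522$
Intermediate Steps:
$T = 4$ ($T = -4 + \left(6 + 1 \cdot 2 \cdot 1\right) = -4 + \left(6 + 2 \cdot 1\right) = -4 + \left(6 + 2\right) = -4 + 8 = 4$)
$P{\left(j,z \right)} = 240 + 60 j$ ($P{\left(j,z \right)} = \left(29 + 31\right) \left(j + 4\right) = 60 \left(4 + j\right) = 240 + 60 j$)
$\frac{1}{9512 + \left(\frac{d}{-233} - \frac{502}{P{\left(9,56 \right)}}\right)} = \frac{1}{9512 - \left(\frac{1664}{233} + \frac{502}{240 + 60 \cdot 9}\right)} = \frac{1}{9512 - \left(\frac{1664}{233} + \frac{502}{240 + 540}\right)} = \frac{1}{9512 - \left(\frac{1664}{233} + \frac{502}{780}\right)} = \frac{1}{9512 - \frac{707443}{90870}} = \frac{1}{\frac{863647997}{90870}} = \frac{90870}{863647997}$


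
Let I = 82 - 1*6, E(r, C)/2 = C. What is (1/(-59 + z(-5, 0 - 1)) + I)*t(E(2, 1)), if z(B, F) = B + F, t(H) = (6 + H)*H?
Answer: 79024/65 ≈ 1215.8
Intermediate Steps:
E(r, C) = 2*C
t(H) = H*(6 + H)
I = 76 (I = 82 - 6 = 76)
(1/(-59 + z(-5, 0 - 1)) + I)*t(E(2, 1)) = (1/(-59 + (-5 + (0 - 1))) + 76)*((2*1)*(6 + 2*1)) = (1/(-59 + (-5 - 1)) + 76)*(2*(6 + 2)) = (1/(-59 - 6) + 76)*(2*8) = (1/(-65) + 76)*16 = (-1/65 + 76)*16 = (4939/65)*16 = 79024/65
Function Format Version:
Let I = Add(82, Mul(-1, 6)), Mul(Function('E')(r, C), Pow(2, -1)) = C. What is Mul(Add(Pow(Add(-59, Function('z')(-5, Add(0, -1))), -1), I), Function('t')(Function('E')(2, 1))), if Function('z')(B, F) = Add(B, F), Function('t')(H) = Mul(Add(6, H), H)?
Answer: Rational(79024, 65) ≈ 1215.8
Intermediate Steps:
Function('E')(r, C) = Mul(2, C)
Function('t')(H) = Mul(H, Add(6, H))
I = 76 (I = Add(82, -6) = 76)
Mul(Add(Pow(Add(-59, Function('z')(-5, Add(0, -1))), -1), I), Function('t')(Function('E')(2, 1))) = Mul(Add(Pow(Add(-59, Add(-5, Add(0, -1))), -1), 76), Mul(Mul(2, 1), Add(6, Mul(2, 1)))) = Mul(Add(Pow(Add(-59, Add(-5, -1)), -1), 76), Mul(2, Add(6, 2))) = Mul(Add(Pow(Add(-59, -6), -1), 76), Mul(2, 8)) = Mul(Add(Pow(-65, -1), 76), 16) = Mul(Add(Rational(-1, 65), 76), 16) = Mul(Rational(4939, 65), 16) = Rational(79024, 65)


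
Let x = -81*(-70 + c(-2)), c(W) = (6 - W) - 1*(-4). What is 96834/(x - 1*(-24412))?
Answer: 48417/14555 ≈ 3.3265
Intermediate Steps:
c(W) = 10 - W (c(W) = (6 - W) + 4 = 10 - W)
x = 4698 (x = -81*(-70 + (10 - 1*(-2))) = -81*(-70 + (10 + 2)) = -81*(-70 + 12) = -81*(-58) = 4698)
96834/(x - 1*(-24412)) = 96834/(4698 - 1*(-24412)) = 96834/(4698 + 24412) = 96834/29110 = 96834*(1/29110) = 48417/14555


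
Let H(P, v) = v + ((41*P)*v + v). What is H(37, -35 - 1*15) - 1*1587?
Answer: -77537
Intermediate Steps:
H(P, v) = 2*v + 41*P*v (H(P, v) = v + (41*P*v + v) = v + (v + 41*P*v) = 2*v + 41*P*v)
H(37, -35 - 1*15) - 1*1587 = (-35 - 1*15)*(2 + 41*37) - 1*1587 = (-35 - 15)*(2 + 1517) - 1587 = -50*1519 - 1587 = -75950 - 1587 = -77537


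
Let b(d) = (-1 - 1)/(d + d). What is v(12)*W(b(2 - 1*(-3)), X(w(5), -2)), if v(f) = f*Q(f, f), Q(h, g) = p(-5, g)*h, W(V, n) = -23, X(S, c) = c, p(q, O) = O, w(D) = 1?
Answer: -39744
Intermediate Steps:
b(d) = -1/d (b(d) = -2*1/(2*d) = -1/d)
Q(h, g) = g*h
v(f) = f³ (v(f) = f*(f*f) = f*f² = f³)
v(12)*W(b(2 - 1*(-3)), X(w(5), -2)) = 12³*(-23) = 1728*(-23) = -39744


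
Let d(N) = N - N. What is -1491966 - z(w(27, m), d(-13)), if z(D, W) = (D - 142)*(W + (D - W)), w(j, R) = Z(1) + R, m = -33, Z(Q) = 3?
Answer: -1497126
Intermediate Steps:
w(j, R) = 3 + R
d(N) = 0
z(D, W) = D*(-142 + D) (z(D, W) = (-142 + D)*D = D*(-142 + D))
-1491966 - z(w(27, m), d(-13)) = -1491966 - (3 - 33)*(-142 + (3 - 33)) = -1491966 - (-30)*(-142 - 30) = -1491966 - (-30)*(-172) = -1491966 - 1*5160 = -1491966 - 5160 = -1497126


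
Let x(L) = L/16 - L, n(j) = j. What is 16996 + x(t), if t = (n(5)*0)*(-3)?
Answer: 16996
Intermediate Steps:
t = 0 (t = (5*0)*(-3) = 0*(-3) = 0)
x(L) = -15*L/16 (x(L) = L*(1/16) - L = L/16 - L = -15*L/16)
16996 + x(t) = 16996 - 15/16*0 = 16996 + 0 = 16996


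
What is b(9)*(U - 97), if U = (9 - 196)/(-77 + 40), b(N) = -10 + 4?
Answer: 20412/37 ≈ 551.68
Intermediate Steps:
b(N) = -6
U = 187/37 (U = -187/(-37) = -187*(-1/37) = 187/37 ≈ 5.0541)
b(9)*(U - 97) = -6*(187/37 - 97) = -6*(-3402/37) = 20412/37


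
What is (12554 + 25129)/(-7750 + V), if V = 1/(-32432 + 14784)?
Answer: -73892176/15196889 ≈ -4.8623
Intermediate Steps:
V = -1/17648 (V = 1/(-17648) = -1/17648 ≈ -5.6664e-5)
(12554 + 25129)/(-7750 + V) = (12554 + 25129)/(-7750 - 1/17648) = 37683/(-136772001/17648) = 37683*(-17648/136772001) = -73892176/15196889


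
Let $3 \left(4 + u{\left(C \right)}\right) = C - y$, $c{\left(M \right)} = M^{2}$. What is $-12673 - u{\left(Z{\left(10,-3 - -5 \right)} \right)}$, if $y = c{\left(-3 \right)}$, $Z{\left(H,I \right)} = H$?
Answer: $- \frac{38008}{3} \approx -12669.0$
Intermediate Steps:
$y = 9$ ($y = \left(-3\right)^{2} = 9$)
$u{\left(C \right)} = -7 + \frac{C}{3}$ ($u{\left(C \right)} = -4 + \frac{C - 9}{3} = -4 + \frac{-9 + C}{3} = -4 + \left(-3 + \frac{C}{3}\right) = -7 + \frac{C}{3}$)
$-12673 - u{\left(Z{\left(10,-3 - -5 \right)} \right)} = -12673 - \left(-7 + \frac{1}{3} \cdot 10\right) = -12673 - \left(-7 + \frac{10}{3}\right) = -12673 - - \frac{11}{3} = -12673 + \frac{11}{3} = - \frac{38008}{3}$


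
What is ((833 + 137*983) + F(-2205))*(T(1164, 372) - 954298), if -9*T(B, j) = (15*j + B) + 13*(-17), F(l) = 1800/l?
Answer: -57069204449480/441 ≈ -1.2941e+11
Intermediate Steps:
T(B, j) = 221/9 - 5*j/3 - B/9 (T(B, j) = -((15*j + B) + 13*(-17))/9 = -((B + 15*j) - 221)/9 = -(-221 + B + 15*j)/9 = 221/9 - 5*j/3 - B/9)
((833 + 137*983) + F(-2205))*(T(1164, 372) - 954298) = ((833 + 137*983) + 1800/(-2205))*((221/9 - 5/3*372 - ⅑*1164) - 954298) = ((833 + 134671) + 1800*(-1/2205))*((221/9 - 620 - 388/3) - 954298) = (135504 - 40/49)*(-6523/9 - 954298) = (6639656/49)*(-8595205/9) = -57069204449480/441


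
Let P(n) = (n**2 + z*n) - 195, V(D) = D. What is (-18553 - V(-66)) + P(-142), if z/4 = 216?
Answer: -121206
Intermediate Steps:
z = 864 (z = 4*216 = 864)
P(n) = -195 + n**2 + 864*n (P(n) = (n**2 + 864*n) - 195 = -195 + n**2 + 864*n)
(-18553 - V(-66)) + P(-142) = (-18553 - 1*(-66)) + (-195 + (-142)**2 + 864*(-142)) = (-18553 + 66) + (-195 + 20164 - 122688) = -18487 - 102719 = -121206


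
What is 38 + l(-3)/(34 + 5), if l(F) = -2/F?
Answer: 4448/117 ≈ 38.017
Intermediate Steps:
38 + l(-3)/(34 + 5) = 38 + (-2/(-3))/(34 + 5) = 38 - 2*(-⅓)/39 = 38 + (⅔)*(1/39) = 38 + 2/117 = 4448/117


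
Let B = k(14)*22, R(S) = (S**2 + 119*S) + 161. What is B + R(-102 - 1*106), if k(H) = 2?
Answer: 18717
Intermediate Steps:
R(S) = 161 + S**2 + 119*S
B = 44 (B = 2*22 = 44)
B + R(-102 - 1*106) = 44 + (161 + (-102 - 1*106)**2 + 119*(-102 - 1*106)) = 44 + (161 + (-102 - 106)**2 + 119*(-102 - 106)) = 44 + (161 + (-208)**2 + 119*(-208)) = 44 + (161 + 43264 - 24752) = 44 + 18673 = 18717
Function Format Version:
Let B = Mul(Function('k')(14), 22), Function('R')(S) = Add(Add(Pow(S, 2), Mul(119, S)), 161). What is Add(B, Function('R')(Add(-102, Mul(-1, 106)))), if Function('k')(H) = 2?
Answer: 18717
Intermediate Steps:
Function('R')(S) = Add(161, Pow(S, 2), Mul(119, S))
B = 44 (B = Mul(2, 22) = 44)
Add(B, Function('R')(Add(-102, Mul(-1, 106)))) = Add(44, Add(161, Pow(Add(-102, Mul(-1, 106)), 2), Mul(119, Add(-102, Mul(-1, 106))))) = Add(44, Add(161, Pow(Add(-102, -106), 2), Mul(119, Add(-102, -106)))) = Add(44, Add(161, Pow(-208, 2), Mul(119, -208))) = Add(44, Add(161, 43264, -24752)) = Add(44, 18673) = 18717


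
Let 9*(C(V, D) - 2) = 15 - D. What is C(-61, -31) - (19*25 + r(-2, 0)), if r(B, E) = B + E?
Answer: -4193/9 ≈ -465.89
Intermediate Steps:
C(V, D) = 11/3 - D/9 (C(V, D) = 2 + (15 - D)/9 = 2 + (5/3 - D/9) = 11/3 - D/9)
C(-61, -31) - (19*25 + r(-2, 0)) = (11/3 - ⅑*(-31)) - (19*25 + (-2 + 0)) = (11/3 + 31/9) - (475 - 2) = 64/9 - 1*473 = 64/9 - 473 = -4193/9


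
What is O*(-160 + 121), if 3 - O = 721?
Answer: 28002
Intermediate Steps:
O = -718 (O = 3 - 1*721 = 3 - 721 = -718)
O*(-160 + 121) = -718*(-160 + 121) = -718*(-39) = 28002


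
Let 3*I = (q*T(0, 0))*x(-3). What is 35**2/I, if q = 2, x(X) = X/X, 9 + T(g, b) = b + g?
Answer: -1225/6 ≈ -204.17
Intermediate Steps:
T(g, b) = -9 + b + g (T(g, b) = -9 + (b + g) = -9 + b + g)
x(X) = 1
I = -6 (I = ((2*(-9 + 0 + 0))*1)/3 = ((2*(-9))*1)/3 = (-18*1)/3 = (1/3)*(-18) = -6)
35**2/I = 35**2/(-6) = 1225*(-1/6) = -1225/6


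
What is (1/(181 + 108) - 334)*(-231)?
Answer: 22297275/289 ≈ 77153.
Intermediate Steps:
(1/(181 + 108) - 334)*(-231) = (1/289 - 334)*(-231) = -96525/289*(-231) = 22297275/289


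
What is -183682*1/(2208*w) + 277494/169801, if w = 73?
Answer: 6769102807/13684602192 ≈ 0.49465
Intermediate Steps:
-183682*1/(2208*w) + 277494/169801 = -183682/((73*(-48))*(-46)) + 277494/169801 = -183682/((-3504*(-46))) + 277494*(1/169801) = -183682/161184 + 277494/169801 = -183682*1/161184 + 277494/169801 = -91841/80592 + 277494/169801 = 6769102807/13684602192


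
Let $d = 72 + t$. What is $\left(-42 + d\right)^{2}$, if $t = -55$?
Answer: $625$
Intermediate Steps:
$d = 17$ ($d = 72 - 55 = 17$)
$\left(-42 + d\right)^{2} = \left(-42 + 17\right)^{2} = \left(-25\right)^{2} = 625$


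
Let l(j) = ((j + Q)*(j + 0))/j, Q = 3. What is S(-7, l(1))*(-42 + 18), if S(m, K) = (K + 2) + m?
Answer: 24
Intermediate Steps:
l(j) = 3 + j (l(j) = ((j + 3)*(j + 0))/j = ((3 + j)*j)/j = (j*(3 + j))/j = 3 + j)
S(m, K) = 2 + K + m (S(m, K) = (2 + K) + m = 2 + K + m)
S(-7, l(1))*(-42 + 18) = (2 + (3 + 1) - 7)*(-42 + 18) = (2 + 4 - 7)*(-24) = -1*(-24) = 24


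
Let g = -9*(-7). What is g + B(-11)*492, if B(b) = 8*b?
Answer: -43233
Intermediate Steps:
g = 63
g + B(-11)*492 = 63 + (8*(-11))*492 = 63 - 88*492 = 63 - 43296 = -43233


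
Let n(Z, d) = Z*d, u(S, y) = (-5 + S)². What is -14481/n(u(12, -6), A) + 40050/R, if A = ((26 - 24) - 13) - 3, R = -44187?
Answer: 204132549/10104094 ≈ 20.203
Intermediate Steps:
A = -14 (A = (2 - 13) - 3 = -11 - 3 = -14)
-14481/n(u(12, -6), A) + 40050/R = -14481*(-1/(14*(-5 + 12)²)) + 40050/(-44187) = -14481/(7²*(-14)) + 40050*(-1/44187) = -14481/(49*(-14)) - 13350/14729 = -14481/(-686) - 13350/14729 = -14481*(-1/686) - 13350/14729 = 14481/686 - 13350/14729 = 204132549/10104094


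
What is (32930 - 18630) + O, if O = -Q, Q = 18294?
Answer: -3994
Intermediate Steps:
O = -18294 (O = -1*18294 = -18294)
(32930 - 18630) + O = (32930 - 18630) - 18294 = 14300 - 18294 = -3994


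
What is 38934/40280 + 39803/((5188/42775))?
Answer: 4286240970037/13060790 ≈ 3.2818e+5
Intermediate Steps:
38934/40280 + 39803/((5188/42775)) = 38934*(1/40280) + 39803/((5188*(1/42775))) = 19467/20140 + 39803/(5188/42775) = 19467/20140 + 39803*(42775/5188) = 19467/20140 + 1702573325/5188 = 4286240970037/13060790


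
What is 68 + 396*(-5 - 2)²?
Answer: 19472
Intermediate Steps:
68 + 396*(-5 - 2)² = 68 + 396*(-7)² = 68 + 396*49 = 68 + 19404 = 19472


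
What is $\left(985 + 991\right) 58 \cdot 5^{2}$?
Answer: $2865200$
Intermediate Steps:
$\left(985 + 991\right) 58 \cdot 5^{2} = 1976 \cdot 58 \cdot 25 = 1976 \cdot 1450 = 2865200$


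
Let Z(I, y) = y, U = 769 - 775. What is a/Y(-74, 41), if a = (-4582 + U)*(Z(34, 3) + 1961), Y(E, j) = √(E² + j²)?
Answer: -9010832*√7157/7157 ≈ -1.0651e+5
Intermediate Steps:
U = -6
a = -9010832 (a = (-4582 - 6)*(3 + 1961) = -4588*1964 = -9010832)
a/Y(-74, 41) = -9010832/√((-74)² + 41²) = -9010832/√(5476 + 1681) = -9010832*√7157/7157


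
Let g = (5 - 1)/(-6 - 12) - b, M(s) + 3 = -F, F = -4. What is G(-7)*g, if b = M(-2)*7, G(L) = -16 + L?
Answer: 1495/9 ≈ 166.11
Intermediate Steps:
M(s) = 1 (M(s) = -3 - 1*(-4) = -3 + 4 = 1)
b = 7 (b = 1*7 = 7)
g = -65/9 (g = (5 - 1)/(-6 - 12) - 1*7 = 4/(-18) - 7 = 4*(-1/18) - 7 = -2/9 - 7 = -65/9 ≈ -7.2222)
G(-7)*g = (-16 - 7)*(-65/9) = -23*(-65/9) = 1495/9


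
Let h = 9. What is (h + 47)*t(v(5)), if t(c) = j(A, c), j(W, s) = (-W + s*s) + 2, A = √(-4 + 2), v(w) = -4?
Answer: 1008 - 56*I*√2 ≈ 1008.0 - 79.196*I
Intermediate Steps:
A = I*√2 (A = √(-2) = I*√2 ≈ 1.4142*I)
j(W, s) = 2 + s² - W (j(W, s) = (-W + s²) + 2 = (s² - W) + 2 = 2 + s² - W)
t(c) = 2 + c² - I*√2
(h + 47)*t(v(5)) = (9 + 47)*(2 + (-4)² - I*√2) = 56*(2 + 16 - I*√2) = 56*(18 - I*√2) = 1008 - 56*I*√2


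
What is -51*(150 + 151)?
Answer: -15351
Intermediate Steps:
-51*(150 + 151) = -51*301 = -15351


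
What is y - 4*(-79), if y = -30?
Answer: 286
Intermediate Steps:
y - 4*(-79) = -30 - 4*(-79) = -30 + 316 = 286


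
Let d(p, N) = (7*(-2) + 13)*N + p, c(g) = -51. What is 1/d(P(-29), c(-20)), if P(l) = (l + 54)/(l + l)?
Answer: 58/2933 ≈ 0.019775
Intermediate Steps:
P(l) = (54 + l)/(2*l) (P(l) = (54 + l)/((2*l)) = (54 + l)*(1/(2*l)) = (54 + l)/(2*l))
d(p, N) = p - N (d(p, N) = (-14 + 13)*N + p = -N + p = p - N)
1/d(P(-29), c(-20)) = 1/((½)*(54 - 29)/(-29) - 1*(-51)) = 1/((½)*(-1/29)*25 + 51) = 1/(-25/58 + 51) = 1/(2933/58) = 58/2933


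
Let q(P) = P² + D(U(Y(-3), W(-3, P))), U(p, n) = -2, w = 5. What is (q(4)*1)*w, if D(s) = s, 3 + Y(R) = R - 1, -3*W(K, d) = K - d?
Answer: 70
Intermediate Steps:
W(K, d) = -K/3 + d/3 (W(K, d) = -(K - d)/3 = -K/3 + d/3)
Y(R) = -4 + R (Y(R) = -3 + (R - 1) = -3 + (-1 + R) = -4 + R)
q(P) = -2 + P² (q(P) = P² - 2 = -2 + P²)
(q(4)*1)*w = ((-2 + 4²)*1)*5 = ((-2 + 16)*1)*5 = (14*1)*5 = 14*5 = 70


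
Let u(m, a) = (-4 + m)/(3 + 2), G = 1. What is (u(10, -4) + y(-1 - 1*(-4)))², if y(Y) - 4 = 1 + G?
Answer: 1296/25 ≈ 51.840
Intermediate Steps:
u(m, a) = -⅘ + m/5 (u(m, a) = (-4 + m)/5 = (-4 + m)*(⅕) = -⅘ + m/5)
y(Y) = 6 (y(Y) = 4 + (1 + 1) = 4 + 2 = 6)
(u(10, -4) + y(-1 - 1*(-4)))² = ((-⅘ + (⅕)*10) + 6)² = ((-⅘ + 2) + 6)² = (6/5 + 6)² = (36/5)² = 1296/25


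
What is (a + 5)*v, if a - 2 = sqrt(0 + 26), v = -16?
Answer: -112 - 16*sqrt(26) ≈ -193.58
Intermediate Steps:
a = 2 + sqrt(26) (a = 2 + sqrt(0 + 26) = 2 + sqrt(26) ≈ 7.0990)
(a + 5)*v = ((2 + sqrt(26)) + 5)*(-16) = (7 + sqrt(26))*(-16) = -112 - 16*sqrt(26)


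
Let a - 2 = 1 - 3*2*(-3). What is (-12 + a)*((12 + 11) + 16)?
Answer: 351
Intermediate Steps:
a = 21 (a = 2 + (1 - 3*2*(-3)) = 2 + (1 - 6*(-3)) = 2 + (1 + 18) = 2 + 19 = 21)
(-12 + a)*((12 + 11) + 16) = (-12 + 21)*((12 + 11) + 16) = 9*(23 + 16) = 9*39 = 351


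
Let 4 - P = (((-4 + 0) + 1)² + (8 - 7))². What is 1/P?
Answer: -1/96 ≈ -0.010417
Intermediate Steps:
P = -96 (P = 4 - (((-4 + 0) + 1)² + (8 - 7))² = 4 - ((-4 + 1)² + 1)² = 4 - ((-3)² + 1)² = 4 - (9 + 1)² = 4 - 1*10² = 4 - 1*100 = 4 - 100 = -96)
1/P = 1/(-96) = -1/96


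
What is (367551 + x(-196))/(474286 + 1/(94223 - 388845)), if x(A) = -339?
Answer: 36062911288/46578363297 ≈ 0.77424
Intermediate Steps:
(367551 + x(-196))/(474286 + 1/(94223 - 388845)) = (367551 - 339)/(474286 + 1/(94223 - 388845)) = 367212/(474286 + 1/(-294622)) = 367212/(474286 - 1/294622) = 367212/(139735089891/294622) = 367212*(294622/139735089891) = 36062911288/46578363297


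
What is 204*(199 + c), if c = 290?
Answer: 99756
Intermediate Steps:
204*(199 + c) = 204*(199 + 290) = 204*489 = 99756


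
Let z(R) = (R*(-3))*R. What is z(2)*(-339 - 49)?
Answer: 4656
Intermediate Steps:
z(R) = -3*R² (z(R) = (-3*R)*R = -3*R²)
z(2)*(-339 - 49) = (-3*2²)*(-339 - 49) = -3*4*(-388) = -12*(-388) = 4656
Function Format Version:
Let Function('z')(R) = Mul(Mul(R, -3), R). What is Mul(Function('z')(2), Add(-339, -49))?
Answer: 4656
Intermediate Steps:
Function('z')(R) = Mul(-3, Pow(R, 2)) (Function('z')(R) = Mul(Mul(-3, R), R) = Mul(-3, Pow(R, 2)))
Mul(Function('z')(2), Add(-339, -49)) = Mul(Mul(-3, Pow(2, 2)), Add(-339, -49)) = Mul(Mul(-3, 4), -388) = Mul(-12, -388) = 4656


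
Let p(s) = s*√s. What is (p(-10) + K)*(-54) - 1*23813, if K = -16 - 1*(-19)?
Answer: -23975 + 540*I*√10 ≈ -23975.0 + 1707.6*I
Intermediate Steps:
p(s) = s^(3/2)
K = 3 (K = -16 + 19 = 3)
(p(-10) + K)*(-54) - 1*23813 = ((-10)^(3/2) + 3)*(-54) - 1*23813 = (-10*I*√10 + 3)*(-54) - 23813 = (3 - 10*I*√10)*(-54) - 23813 = (-162 + 540*I*√10) - 23813 = -23975 + 540*I*√10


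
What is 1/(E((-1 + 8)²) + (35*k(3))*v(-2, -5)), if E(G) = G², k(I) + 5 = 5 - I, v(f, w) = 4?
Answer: 1/1981 ≈ 0.00050480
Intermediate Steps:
k(I) = -I (k(I) = -5 + (5 - I) = -I)
1/(E((-1 + 8)²) + (35*k(3))*v(-2, -5)) = 1/(((-1 + 8)²)² + (35*(-1*3))*4) = 1/((7²)² + (35*(-3))*4) = 1/(49² - 105*4) = 1/(2401 - 420) = 1/1981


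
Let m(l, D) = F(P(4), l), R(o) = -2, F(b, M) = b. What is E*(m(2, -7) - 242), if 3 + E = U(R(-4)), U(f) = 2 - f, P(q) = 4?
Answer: -238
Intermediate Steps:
m(l, D) = 4
E = 1 (E = -3 + (2 - 1*(-2)) = -3 + (2 + 2) = -3 + 4 = 1)
E*(m(2, -7) - 242) = 1*(4 - 242) = 1*(-238) = -238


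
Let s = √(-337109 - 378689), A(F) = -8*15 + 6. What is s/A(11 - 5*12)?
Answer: -I*√715798/114 ≈ -7.4215*I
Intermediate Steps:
A(F) = -114 (A(F) = -120 + 6 = -114)
s = I*√715798 (s = √(-715798) = I*√715798 ≈ 846.05*I)
s/A(11 - 5*12) = (I*√715798)/(-114) = (I*√715798)*(-1/114) = -I*√715798/114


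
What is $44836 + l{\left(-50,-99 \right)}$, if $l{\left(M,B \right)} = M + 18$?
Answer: $44804$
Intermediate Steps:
$l{\left(M,B \right)} = 18 + M$
$44836 + l{\left(-50,-99 \right)} = 44836 + \left(18 - 50\right) = 44836 - 32 = 44804$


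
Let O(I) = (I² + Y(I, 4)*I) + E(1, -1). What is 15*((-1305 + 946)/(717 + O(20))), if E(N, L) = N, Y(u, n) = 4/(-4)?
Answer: -1795/366 ≈ -4.9044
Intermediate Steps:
Y(u, n) = -1 (Y(u, n) = 4*(-¼) = -1)
O(I) = 1 + I² - I (O(I) = (I² - I) + 1 = 1 + I² - I)
15*((-1305 + 946)/(717 + O(20))) = 15*((-1305 + 946)/(717 + (1 + 20² - 1*20))) = 15*(-359/(717 + (1 + 400 - 20))) = 15*(-359/(717 + 381)) = 15*(-359/1098) = -1795/366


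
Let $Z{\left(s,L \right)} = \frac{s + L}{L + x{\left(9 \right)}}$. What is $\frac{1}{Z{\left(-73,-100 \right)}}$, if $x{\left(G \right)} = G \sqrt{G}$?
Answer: $\frac{73}{173} \approx 0.42197$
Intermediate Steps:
$x{\left(G \right)} = G^{\frac{3}{2}}$
$Z{\left(s,L \right)} = \frac{L + s}{27 + L}$ ($Z{\left(s,L \right)} = \frac{s + L}{L + 9^{\frac{3}{2}}} = \frac{L + s}{L + 27} = \frac{L + s}{27 + L}$)
$\frac{1}{Z{\left(-73,-100 \right)}} = \frac{1}{\frac{1}{27 - 100} \left(-100 - 73\right)} = \frac{1}{\frac{1}{-73} \left(-173\right)} = \frac{1}{\left(- \frac{1}{73}\right) \left(-173\right)} = \frac{1}{\frac{173}{73}} = \frac{73}{173}$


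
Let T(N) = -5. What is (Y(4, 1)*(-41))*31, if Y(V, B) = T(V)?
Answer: 6355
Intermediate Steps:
Y(V, B) = -5
(Y(4, 1)*(-41))*31 = -5*(-41)*31 = 205*31 = 6355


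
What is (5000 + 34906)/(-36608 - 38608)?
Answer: -6651/12536 ≈ -0.53055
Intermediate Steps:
(5000 + 34906)/(-36608 - 38608) = 39906/(-75216) = 39906*(-1/75216) = -6651/12536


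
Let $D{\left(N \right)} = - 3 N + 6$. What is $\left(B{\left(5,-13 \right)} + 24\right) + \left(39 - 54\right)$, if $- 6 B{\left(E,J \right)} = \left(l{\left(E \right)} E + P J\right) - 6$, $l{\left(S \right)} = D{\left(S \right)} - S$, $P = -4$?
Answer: $13$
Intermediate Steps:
$D{\left(N \right)} = 6 - 3 N$
$l{\left(S \right)} = 6 - 4 S$ ($l{\left(S \right)} = \left(6 - 3 S\right) - S = 6 - 4 S$)
$B{\left(E,J \right)} = 1 + \frac{2 J}{3} - \frac{E \left(6 - 4 E\right)}{6}$ ($B{\left(E,J \right)} = - \frac{\left(\left(6 - 4 E\right) E - 4 J\right) - 6}{6} = - \frac{\left(E \left(6 - 4 E\right) - 4 J\right) - 6}{6} = - \frac{\left(- 4 J + E \left(6 - 4 E\right)\right) - 6}{6} = - \frac{-6 - 4 J + E \left(6 - 4 E\right)}{6} = 1 + \frac{2 J}{3} - \frac{E \left(6 - 4 E\right)}{6}$)
$\left(B{\left(5,-13 \right)} + 24\right) + \left(39 - 54\right) = \left(\left(1 + \frac{2}{3} \left(-13\right) + \frac{1}{3} \cdot 5 \left(-3 + 2 \cdot 5\right)\right) + 24\right) + \left(39 - 54\right) = \left(\left(1 - \frac{26}{3} + \frac{1}{3} \cdot 5 \left(-3 + 10\right)\right) + 24\right) - 15 = \left(\left(1 - \frac{26}{3} + \frac{1}{3} \cdot 5 \cdot 7\right) + 24\right) - 15 = \left(\left(1 - \frac{26}{3} + \frac{35}{3}\right) + 24\right) - 15 = \left(4 + 24\right) - 15 = 28 - 15 = 13$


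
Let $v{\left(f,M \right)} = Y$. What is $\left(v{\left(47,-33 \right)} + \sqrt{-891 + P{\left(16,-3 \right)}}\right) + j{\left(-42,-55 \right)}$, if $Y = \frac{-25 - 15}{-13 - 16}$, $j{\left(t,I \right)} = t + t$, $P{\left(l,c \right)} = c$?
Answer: $- \frac{2396}{29} + i \sqrt{894} \approx -82.621 + 29.9 i$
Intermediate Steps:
$j{\left(t,I \right)} = 2 t$
$Y = \frac{40}{29}$ ($Y = - \frac{40}{-29} = \left(-40\right) \left(- \frac{1}{29}\right) = \frac{40}{29} \approx 1.3793$)
$v{\left(f,M \right)} = \frac{40}{29}$
$\left(v{\left(47,-33 \right)} + \sqrt{-891 + P{\left(16,-3 \right)}}\right) + j{\left(-42,-55 \right)} = \left(\frac{40}{29} + \sqrt{-891 - 3}\right) + 2 \left(-42\right) = \left(\frac{40}{29} + \sqrt{-894}\right) - 84 = \left(\frac{40}{29} + i \sqrt{894}\right) - 84 = - \frac{2396}{29} + i \sqrt{894}$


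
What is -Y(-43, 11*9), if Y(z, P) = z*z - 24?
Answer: -1825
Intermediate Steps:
Y(z, P) = -24 + z² (Y(z, P) = z² - 24 = -24 + z²)
-Y(-43, 11*9) = -(-24 + (-43)²) = -(-24 + 1849) = -1*1825 = -1825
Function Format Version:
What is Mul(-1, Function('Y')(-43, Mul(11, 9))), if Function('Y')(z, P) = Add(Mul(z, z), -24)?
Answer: -1825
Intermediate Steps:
Function('Y')(z, P) = Add(-24, Pow(z, 2)) (Function('Y')(z, P) = Add(Pow(z, 2), -24) = Add(-24, Pow(z, 2)))
Mul(-1, Function('Y')(-43, Mul(11, 9))) = Mul(-1, Add(-24, Pow(-43, 2))) = Mul(-1, Add(-24, 1849)) = Mul(-1, 1825) = -1825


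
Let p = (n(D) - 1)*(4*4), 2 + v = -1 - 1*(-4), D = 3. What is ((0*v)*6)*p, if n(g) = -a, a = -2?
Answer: 0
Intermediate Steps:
v = 1 (v = -2 + (-1 - 1*(-4)) = -2 + (-1 + 4) = -2 + 3 = 1)
n(g) = 2 (n(g) = -1*(-2) = 2)
p = 16 (p = (2 - 1)*(4*4) = 1*16 = 16)
((0*v)*6)*p = ((0*1)*6)*16 = (0*6)*16 = 0*16 = 0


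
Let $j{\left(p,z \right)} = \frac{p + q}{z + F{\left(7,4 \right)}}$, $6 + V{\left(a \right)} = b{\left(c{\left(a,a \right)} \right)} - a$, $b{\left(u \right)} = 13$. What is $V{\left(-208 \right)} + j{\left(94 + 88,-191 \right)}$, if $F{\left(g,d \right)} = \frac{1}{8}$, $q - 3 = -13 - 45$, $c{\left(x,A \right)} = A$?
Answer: $\frac{327289}{1527} \approx 214.33$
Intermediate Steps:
$q = -55$ ($q = 3 - 58 = -55$)
$F{\left(g,d \right)} = \frac{1}{8}$
$V{\left(a \right)} = 7 - a$ ($V{\left(a \right)} = -6 - \left(-13 + a\right) = 7 - a$)
$j{\left(p,z \right)} = \frac{-55 + p}{\frac{1}{8} + z}$ ($j{\left(p,z \right)} = \frac{p - 55}{z + \frac{1}{8}} = \frac{-55 + p}{\frac{1}{8} + z}$)
$V{\left(-208 \right)} + j{\left(94 + 88,-191 \right)} = \left(7 - -208\right) + \frac{8 \left(-55 + \left(94 + 88\right)\right)}{1 + 8 \left(-191\right)} = \left(7 + 208\right) + \frac{8 \left(-55 + 182\right)}{1 - 1528} = 215 + 8 \frac{1}{-1527} \cdot 127 = 215 + 8 \left(- \frac{1}{1527}\right) 127 = 215 - \frac{1016}{1527} = \frac{327289}{1527}$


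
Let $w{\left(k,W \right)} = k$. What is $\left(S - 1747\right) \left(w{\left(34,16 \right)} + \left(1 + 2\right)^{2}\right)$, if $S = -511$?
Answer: $-97094$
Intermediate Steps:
$\left(S - 1747\right) \left(w{\left(34,16 \right)} + \left(1 + 2\right)^{2}\right) = \left(-511 - 1747\right) \left(34 + \left(1 + 2\right)^{2}\right) = - 2258 \left(34 + 3^{2}\right) = - 2258 \left(34 + 9\right) = \left(-2258\right) 43 = -97094$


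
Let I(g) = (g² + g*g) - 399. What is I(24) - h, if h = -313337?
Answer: 314090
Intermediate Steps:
I(g) = -399 + 2*g² (I(g) = (g² + g²) - 399 = 2*g² - 399 = -399 + 2*g²)
I(24) - h = (-399 + 2*24²) - 1*(-313337) = (-399 + 2*576) + 313337 = (-399 + 1152) + 313337 = 753 + 313337 = 314090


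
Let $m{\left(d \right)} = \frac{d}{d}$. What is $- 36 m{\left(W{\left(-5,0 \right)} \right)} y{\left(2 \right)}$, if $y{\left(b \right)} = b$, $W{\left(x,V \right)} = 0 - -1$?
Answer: $-72$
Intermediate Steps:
$W{\left(x,V \right)} = 1$ ($W{\left(x,V \right)} = 0 + 1 = 1$)
$m{\left(d \right)} = 1$
$- 36 m{\left(W{\left(-5,0 \right)} \right)} y{\left(2 \right)} = \left(-36\right) 1 \cdot 2 = \left(-36\right) 2 = -72$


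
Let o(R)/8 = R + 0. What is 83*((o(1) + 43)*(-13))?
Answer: -55029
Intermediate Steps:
o(R) = 8*R (o(R) = 8*(R + 0) = 8*R)
83*((o(1) + 43)*(-13)) = 83*((8*1 + 43)*(-13)) = 83*((8 + 43)*(-13)) = 83*(51*(-13)) = 83*(-663) = -55029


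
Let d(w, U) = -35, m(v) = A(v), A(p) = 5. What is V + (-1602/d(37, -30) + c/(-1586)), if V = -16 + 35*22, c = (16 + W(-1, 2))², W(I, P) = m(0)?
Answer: 44379877/55510 ≈ 799.49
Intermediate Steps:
m(v) = 5
W(I, P) = 5
c = 441 (c = (16 + 5)² = 21² = 441)
V = 754 (V = -16 + 770 = 754)
V + (-1602/d(37, -30) + c/(-1586)) = 754 + (-1602/(-35) + 441/(-1586)) = 754 + (-1602*(-1/35) + 441*(-1/1586)) = 754 + (1602/35 - 441/1586) = 754 + 2525337/55510 = 44379877/55510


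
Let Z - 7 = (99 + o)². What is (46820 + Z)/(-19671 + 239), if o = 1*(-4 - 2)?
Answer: -13869/4858 ≈ -2.8549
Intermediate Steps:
o = -6 (o = 1*(-6) = -6)
Z = 8656 (Z = 7 + (99 - 6)² = 7 + 93² = 7 + 8649 = 8656)
(46820 + Z)/(-19671 + 239) = (46820 + 8656)/(-19671 + 239) = 55476/(-19432) = 55476*(-1/19432) = -13869/4858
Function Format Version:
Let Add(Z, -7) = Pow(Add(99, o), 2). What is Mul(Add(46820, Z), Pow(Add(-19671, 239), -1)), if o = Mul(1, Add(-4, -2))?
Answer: Rational(-13869, 4858) ≈ -2.8549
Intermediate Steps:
o = -6 (o = Mul(1, -6) = -6)
Z = 8656 (Z = Add(7, Pow(Add(99, -6), 2)) = Add(7, Pow(93, 2)) = Add(7, 8649) = 8656)
Mul(Add(46820, Z), Pow(Add(-19671, 239), -1)) = Mul(Add(46820, 8656), Pow(Add(-19671, 239), -1)) = Mul(55476, Pow(-19432, -1)) = Mul(55476, Rational(-1, 19432)) = Rational(-13869, 4858)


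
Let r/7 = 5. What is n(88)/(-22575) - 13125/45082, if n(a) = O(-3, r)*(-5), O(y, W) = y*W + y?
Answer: -21376077/67848410 ≈ -0.31506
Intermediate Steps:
r = 35 (r = 7*5 = 35)
O(y, W) = y + W*y (O(y, W) = W*y + y = y + W*y)
n(a) = 540 (n(a) = -3*(1 + 35)*(-5) = -3*36*(-5) = -108*(-5) = 540)
n(88)/(-22575) - 13125/45082 = 540/(-22575) - 13125/45082 = 540*(-1/22575) - 13125*1/45082 = -36/1505 - 13125/45082 = -21376077/67848410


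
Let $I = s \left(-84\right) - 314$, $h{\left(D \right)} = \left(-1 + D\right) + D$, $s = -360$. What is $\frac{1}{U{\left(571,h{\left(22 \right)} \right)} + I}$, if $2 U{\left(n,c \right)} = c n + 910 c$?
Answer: $\frac{2}{123535} \approx 1.619 \cdot 10^{-5}$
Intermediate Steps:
$h{\left(D \right)} = -1 + 2 D$
$U{\left(n,c \right)} = 455 c + \frac{c n}{2}$ ($U{\left(n,c \right)} = \frac{c n + 910 c}{2} = \frac{910 c + c n}{2} = 455 c + \frac{c n}{2}$)
$I = 29926$ ($I = \left(-360\right) \left(-84\right) - 314 = 30240 - 314 = 29926$)
$\frac{1}{U{\left(571,h{\left(22 \right)} \right)} + I} = \frac{1}{\frac{\left(-1 + 2 \cdot 22\right) \left(910 + 571\right)}{2} + 29926} = \frac{1}{\frac{1}{2} \left(-1 + 44\right) 1481 + 29926} = \frac{1}{\frac{1}{2} \cdot 43 \cdot 1481 + 29926} = \frac{1}{\frac{63683}{2} + 29926} = \frac{1}{\frac{123535}{2}} = \frac{2}{123535}$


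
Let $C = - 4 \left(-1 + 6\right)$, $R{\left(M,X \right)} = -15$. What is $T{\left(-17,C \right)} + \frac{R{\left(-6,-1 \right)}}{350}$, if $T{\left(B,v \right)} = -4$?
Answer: $- \frac{283}{70} \approx -4.0429$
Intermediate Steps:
$C = -20$ ($C = \left(-4\right) 5 = -20$)
$T{\left(-17,C \right)} + \frac{R{\left(-6,-1 \right)}}{350} = -4 - \frac{15}{350} = -4 - \frac{3}{70} = - \frac{283}{70}$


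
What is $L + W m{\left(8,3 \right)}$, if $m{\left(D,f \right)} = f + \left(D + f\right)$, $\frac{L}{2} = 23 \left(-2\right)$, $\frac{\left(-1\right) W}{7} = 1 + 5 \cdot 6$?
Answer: $-3130$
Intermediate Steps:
$W = -217$ ($W = - 7 \left(1 + 5 \cdot 6\right) = - 7 \left(1 + 30\right) = \left(-7\right) 31 = -217$)
$L = -92$ ($L = 2 \cdot 23 \left(-2\right) = 2 \left(-46\right) = -92$)
$m{\left(D,f \right)} = D + 2 f$
$L + W m{\left(8,3 \right)} = -92 - 217 \left(8 + 2 \cdot 3\right) = -92 - 217 \left(8 + 6\right) = -92 - 3038 = -3130$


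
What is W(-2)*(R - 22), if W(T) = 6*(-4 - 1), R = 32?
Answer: -300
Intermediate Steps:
W(T) = -30 (W(T) = 6*(-5) = -30)
W(-2)*(R - 22) = -30*(32 - 22) = -30*10 = -300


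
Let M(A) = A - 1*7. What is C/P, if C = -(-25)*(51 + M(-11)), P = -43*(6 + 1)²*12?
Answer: -275/8428 ≈ -0.032629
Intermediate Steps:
M(A) = -7 + A (M(A) = A - 7 = -7 + A)
P = -25284 (P = -43*7²*12 = -43*49*12 = -2107*12 = -25284)
C = 825 (C = -(-25)*(51 + (-7 - 11)) = -(-25)*(51 - 18) = -(-25)*33 = -1*(-825) = 825)
C/P = 825/(-25284) = 825*(-1/25284) = -275/8428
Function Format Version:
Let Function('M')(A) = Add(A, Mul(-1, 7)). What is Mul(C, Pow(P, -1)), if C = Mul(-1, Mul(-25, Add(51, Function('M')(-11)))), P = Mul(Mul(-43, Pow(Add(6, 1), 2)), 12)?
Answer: Rational(-275, 8428) ≈ -0.032629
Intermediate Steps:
Function('M')(A) = Add(-7, A) (Function('M')(A) = Add(A, -7) = Add(-7, A))
P = -25284 (P = Mul(Mul(-43, Pow(7, 2)), 12) = Mul(Mul(-43, 49), 12) = Mul(-2107, 12) = -25284)
C = 825 (C = Mul(-1, Mul(-25, Add(51, Add(-7, -11)))) = Mul(-1, Mul(-25, Add(51, -18))) = Mul(-1, Mul(-25, 33)) = Mul(-1, -825) = 825)
Mul(C, Pow(P, -1)) = Mul(825, Pow(-25284, -1)) = Mul(825, Rational(-1, 25284)) = Rational(-275, 8428)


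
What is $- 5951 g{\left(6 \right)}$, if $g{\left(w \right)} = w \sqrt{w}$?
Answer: $- 35706 \sqrt{6} \approx -87462.0$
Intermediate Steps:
$g{\left(w \right)} = w^{\frac{3}{2}}$
$- 5951 g{\left(6 \right)} = - 5951 \cdot 6^{\frac{3}{2}} = - 5951 \cdot 6 \sqrt{6} = - 35706 \sqrt{6}$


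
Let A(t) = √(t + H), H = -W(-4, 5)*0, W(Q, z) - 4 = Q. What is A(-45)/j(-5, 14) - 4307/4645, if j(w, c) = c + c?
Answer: -4307/4645 + 3*I*√5/28 ≈ -0.92723 + 0.23958*I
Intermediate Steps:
W(Q, z) = 4 + Q
H = 0 (H = -(4 - 4)*0 = -1*0*0 = 0*0 = 0)
j(w, c) = 2*c
A(t) = √t (A(t) = √(t + 0) = √t)
A(-45)/j(-5, 14) - 4307/4645 = √(-45)/((2*14)) - 4307/4645 = (3*I*√5)/28 - 4307*1/4645 = (3*I*√5)*(1/28) - 4307/4645 = 3*I*√5/28 - 4307/4645 = -4307/4645 + 3*I*√5/28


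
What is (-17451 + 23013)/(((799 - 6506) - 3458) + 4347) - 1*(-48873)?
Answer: 39244092/803 ≈ 48872.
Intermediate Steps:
(-17451 + 23013)/(((799 - 6506) - 3458) + 4347) - 1*(-48873) = 5562/((-5707 - 3458) + 4347) + 48873 = 5562/(-9165 + 4347) + 48873 = 5562/(-4818) + 48873 = 5562*(-1/4818) + 48873 = -927/803 + 48873 = 39244092/803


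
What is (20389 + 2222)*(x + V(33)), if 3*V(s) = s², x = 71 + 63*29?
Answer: 51123471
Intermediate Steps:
x = 1898 (x = 71 + 1827 = 1898)
V(s) = s²/3
(20389 + 2222)*(x + V(33)) = (20389 + 2222)*(1898 + (⅓)*33²) = 22611*(1898 + (⅓)*1089) = 22611*(1898 + 363) = 22611*2261 = 51123471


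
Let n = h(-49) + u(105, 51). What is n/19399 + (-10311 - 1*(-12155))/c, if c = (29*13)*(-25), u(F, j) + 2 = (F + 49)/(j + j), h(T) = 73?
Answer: -1789505906/9324614325 ≈ -0.19191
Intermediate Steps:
u(F, j) = -2 + (49 + F)/(2*j) (u(F, j) = -2 + (F + 49)/(j + j) = -2 + (49 + F)/((2*j)) = -2 + (49 + F)*(1/(2*j)) = -2 + (49 + F)/(2*j))
c = -9425 (c = 377*(-25) = -9425)
n = 3698/51 (n = 73 + (1/2)*(49 + 105 - 4*51)/51 = 73 + (1/2)*(1/51)*(49 + 105 - 204) = 73 + (1/2)*(1/51)*(-50) = 73 - 25/51 = 3698/51 ≈ 72.510)
n/19399 + (-10311 - 1*(-12155))/c = (3698/51)/19399 + (-10311 - 1*(-12155))/(-9425) = (3698/51)*(1/19399) + (-10311 + 12155)*(-1/9425) = 3698/989349 + 1844*(-1/9425) = 3698/989349 - 1844/9425 = -1789505906/9324614325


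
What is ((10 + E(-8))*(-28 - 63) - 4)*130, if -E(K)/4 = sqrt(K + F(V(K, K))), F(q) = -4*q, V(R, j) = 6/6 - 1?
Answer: -118820 + 94640*I*sqrt(2) ≈ -1.1882e+5 + 1.3384e+5*I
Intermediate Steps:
V(R, j) = 0 (V(R, j) = 6*(1/6) - 1 = 1 - 1 = 0)
E(K) = -4*sqrt(K) (E(K) = -4*sqrt(K - 4*0) = -4*sqrt(K + 0) = -4*sqrt(K))
((10 + E(-8))*(-28 - 63) - 4)*130 = ((10 - 8*I*sqrt(2))*(-28 - 63) - 4)*130 = ((10 - 8*I*sqrt(2))*(-91) - 4)*130 = ((-910 + 728*I*sqrt(2)) - 4)*130 = (-914 + 728*I*sqrt(2))*130 = -118820 + 94640*I*sqrt(2)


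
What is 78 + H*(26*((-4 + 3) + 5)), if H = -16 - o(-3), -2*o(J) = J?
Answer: -1742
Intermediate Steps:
o(J) = -J/2
H = -35/2 (H = -16 - (-1)*(-3)/2 = -16 - 1*3/2 = -16 - 3/2 = -35/2 ≈ -17.500)
78 + H*(26*((-4 + 3) + 5)) = 78 - 455*((-4 + 3) + 5) = 78 - 455*(-1 + 5) = 78 - 455*4 = 78 - 35/2*104 = 78 - 1820 = -1742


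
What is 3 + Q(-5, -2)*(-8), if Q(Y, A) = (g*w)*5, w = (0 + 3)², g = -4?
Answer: 1443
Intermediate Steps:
w = 9 (w = 3² = 9)
Q(Y, A) = -180 (Q(Y, A) = -4*9*5 = -36*5 = -180)
3 + Q(-5, -2)*(-8) = 3 - 180*(-8) = 3 + 1440 = 1443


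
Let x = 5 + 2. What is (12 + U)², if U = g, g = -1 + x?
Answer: 324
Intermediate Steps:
x = 7
g = 6 (g = -1 + 7 = 6)
U = 6
(12 + U)² = (12 + 6)² = 18² = 324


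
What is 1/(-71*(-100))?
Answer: 1/7100 ≈ 0.00014085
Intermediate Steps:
1/(-71*(-100)) = 1/7100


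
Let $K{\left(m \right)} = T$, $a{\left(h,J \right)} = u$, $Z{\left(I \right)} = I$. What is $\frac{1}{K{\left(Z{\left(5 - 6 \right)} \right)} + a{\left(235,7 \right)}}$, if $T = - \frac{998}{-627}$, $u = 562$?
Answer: $\frac{627}{353372} \approx 0.0017743$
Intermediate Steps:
$a{\left(h,J \right)} = 562$
$T = \frac{998}{627}$ ($T = \left(-998\right) \left(- \frac{1}{627}\right) = \frac{998}{627} \approx 1.5917$)
$K{\left(m \right)} = \frac{998}{627}$
$\frac{1}{K{\left(Z{\left(5 - 6 \right)} \right)} + a{\left(235,7 \right)}} = \frac{1}{\frac{998}{627} + 562} = \frac{1}{\frac{353372}{627}} = \frac{627}{353372}$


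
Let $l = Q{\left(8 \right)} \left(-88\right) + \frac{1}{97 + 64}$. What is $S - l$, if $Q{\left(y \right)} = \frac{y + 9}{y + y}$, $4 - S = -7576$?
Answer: $\frac{2470865}{322} \approx 7673.5$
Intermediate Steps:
$S = 7580$ ($S = 4 - -7576 = 4 + 7576 = 7580$)
$Q{\left(y \right)} = \frac{9 + y}{2 y}$
$l = - \frac{30105}{322}$ ($l = \frac{9 + 8}{2 \cdot 8} \left(-88\right) + \frac{1}{97 + 64} = \frac{1}{2} \cdot \frac{1}{8} \cdot 17 \left(-88\right) + \frac{1}{161} = \frac{17}{16} \left(-88\right) + \frac{1}{161} = - \frac{187}{2} + \frac{1}{161} = - \frac{30105}{322} \approx -93.494$)
$S - l = 7580 - - \frac{30105}{322} = 7580 + \frac{30105}{322} = \frac{2470865}{322}$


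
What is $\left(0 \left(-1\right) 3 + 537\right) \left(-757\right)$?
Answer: $-406509$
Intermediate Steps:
$\left(0 \left(-1\right) 3 + 537\right) \left(-757\right) = \left(0 \cdot 3 + 537\right) \left(-757\right) = \left(0 + 537\right) \left(-757\right) = 537 \left(-757\right) = -406509$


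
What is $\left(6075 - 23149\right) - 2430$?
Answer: $-19504$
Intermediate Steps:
$\left(6075 - 23149\right) - 2430 = -17074 - 2430 = -19504$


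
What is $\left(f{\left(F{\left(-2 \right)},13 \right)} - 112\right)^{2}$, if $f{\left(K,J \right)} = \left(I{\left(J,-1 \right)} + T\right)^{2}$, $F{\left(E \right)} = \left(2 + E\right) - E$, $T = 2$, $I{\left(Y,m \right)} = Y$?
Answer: $12769$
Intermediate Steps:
$F{\left(E \right)} = 2$
$f{\left(K,J \right)} = \left(2 + J\right)^{2}$ ($f{\left(K,J \right)} = \left(J + 2\right)^{2} = \left(2 + J\right)^{2}$)
$\left(f{\left(F{\left(-2 \right)},13 \right)} - 112\right)^{2} = \left(\left(2 + 13\right)^{2} - 112\right)^{2} = \left(15^{2} - 112\right)^{2} = \left(225 - 112\right)^{2} = 113^{2} = 12769$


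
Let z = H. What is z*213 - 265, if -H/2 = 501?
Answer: -213691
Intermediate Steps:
H = -1002 (H = -2*501 = -1002)
z = -1002
z*213 - 265 = -1002*213 - 265 = -213426 - 265 = -213691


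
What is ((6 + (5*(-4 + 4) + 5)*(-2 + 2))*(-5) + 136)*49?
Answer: 5194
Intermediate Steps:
((6 + (5*(-4 + 4) + 5)*(-2 + 2))*(-5) + 136)*49 = ((6 + (5*0 + 5)*0)*(-5) + 136)*49 = ((6 + (0 + 5)*0)*(-5) + 136)*49 = ((6 + 5*0)*(-5) + 136)*49 = ((6 + 0)*(-5) + 136)*49 = (6*(-5) + 136)*49 = (-30 + 136)*49 = 106*49 = 5194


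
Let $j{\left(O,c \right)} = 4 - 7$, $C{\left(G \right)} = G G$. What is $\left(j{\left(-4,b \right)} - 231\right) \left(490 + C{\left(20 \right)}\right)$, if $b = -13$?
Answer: $-208260$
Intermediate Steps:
$C{\left(G \right)} = G^{2}$
$j{\left(O,c \right)} = -3$
$\left(j{\left(-4,b \right)} - 231\right) \left(490 + C{\left(20 \right)}\right) = \left(-3 - 231\right) \left(490 + 20^{2}\right) = - 234 \left(490 + 400\right) = \left(-234\right) 890 = -208260$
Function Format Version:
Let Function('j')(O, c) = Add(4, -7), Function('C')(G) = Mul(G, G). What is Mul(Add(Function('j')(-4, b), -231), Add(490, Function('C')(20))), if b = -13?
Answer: -208260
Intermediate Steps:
Function('C')(G) = Pow(G, 2)
Function('j')(O, c) = -3
Mul(Add(Function('j')(-4, b), -231), Add(490, Function('C')(20))) = Mul(Add(-3, -231), Add(490, Pow(20, 2))) = Mul(-234, Add(490, 400)) = Mul(-234, 890) = -208260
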